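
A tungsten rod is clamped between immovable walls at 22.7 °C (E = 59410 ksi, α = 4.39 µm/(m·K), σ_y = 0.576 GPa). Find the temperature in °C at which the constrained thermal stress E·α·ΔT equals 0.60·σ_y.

E = 59410 ksi = 409.6 GPa.
σ_y = 0.576 GPa = 576.0 MPa.
E·α·ΔT = 345.6 MPa ⇒ ΔT = 345.6 / (409.6×10³ × 4.39×10⁻⁶) = 192.2 K.
T = 22.7 + 192.2 = 214.9 °C.

215 °C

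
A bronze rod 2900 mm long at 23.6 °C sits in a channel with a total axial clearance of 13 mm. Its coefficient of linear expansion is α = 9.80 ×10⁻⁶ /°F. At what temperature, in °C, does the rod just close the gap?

α = 9.80×10⁻⁶/°F × 9/5 = 17.6×10⁻⁶/K.
α·L₀·ΔT = 13.0 mm ⇒ ΔT = 13.0 / (17.6×10⁻⁶ × 2900.0) = 254.1 K.
T = 23.6 + 254.1 = 277.7 °C.

278 °C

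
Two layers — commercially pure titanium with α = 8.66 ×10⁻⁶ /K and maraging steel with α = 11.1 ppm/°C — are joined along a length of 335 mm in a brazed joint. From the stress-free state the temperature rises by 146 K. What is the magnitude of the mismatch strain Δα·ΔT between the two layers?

Δα = |8.66 − 11.1|×10⁻⁶/K = 2.44×10⁻⁶/K.
Mismatch strain = Δα·ΔT = 2.44×10⁻⁶ × 146.0 = 3.56×10⁻⁴.

3.56×10⁻⁴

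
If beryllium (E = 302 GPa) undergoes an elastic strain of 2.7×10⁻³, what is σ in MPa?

815 MPa

σ = E·ε = 302000 MPa × 2.7×10⁻³ = 815 MPa.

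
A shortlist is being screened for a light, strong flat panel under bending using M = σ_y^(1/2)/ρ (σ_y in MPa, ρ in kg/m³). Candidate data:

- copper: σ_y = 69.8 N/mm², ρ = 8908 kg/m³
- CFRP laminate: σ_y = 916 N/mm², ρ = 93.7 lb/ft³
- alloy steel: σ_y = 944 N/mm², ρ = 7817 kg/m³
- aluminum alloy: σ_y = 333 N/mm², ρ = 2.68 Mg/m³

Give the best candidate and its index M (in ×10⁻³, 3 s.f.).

CFRP laminate, M = 20.2×10⁻³

Convert each candidate to consistent units, then evaluate M:
  copper: σ_y = 69.80 MPa, ρ = 8908 kg/m³
  CFRP laminate: σ_y = 916.0 MPa, ρ = 1501 kg/m³
  alloy steel: σ_y = 944.0 MPa, ρ = 7817 kg/m³
  aluminum alloy: σ_y = 333.0 MPa, ρ = 2680 kg/m³
  CFRP laminate: M = 20.2×10⁻³
  aluminum alloy: M = 6.81×10⁻³
  alloy steel: M = 3.93×10⁻³
  copper: M = 0.938×10⁻³
The maximum is for CFRP laminate.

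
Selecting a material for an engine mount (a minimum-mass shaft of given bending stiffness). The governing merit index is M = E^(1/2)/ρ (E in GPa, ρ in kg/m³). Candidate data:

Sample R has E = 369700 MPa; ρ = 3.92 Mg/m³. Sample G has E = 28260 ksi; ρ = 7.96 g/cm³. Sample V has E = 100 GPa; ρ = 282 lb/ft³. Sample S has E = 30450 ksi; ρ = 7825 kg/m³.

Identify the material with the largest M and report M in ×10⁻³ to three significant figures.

Convert each candidate to consistent units, then evaluate M:
  sample R: E = 369.7 GPa, ρ = 3920 kg/m³
  sample G: E = 194.8 GPa, ρ = 7960 kg/m³
  sample V: E = 100.0 GPa, ρ = 4517 kg/m³
  sample S: E = 209.9 GPa, ρ = 7825 kg/m³
  sample R: M = 4.90×10⁻³
  sample V: M = 2.21×10⁻³
  sample S: M = 1.85×10⁻³
  sample G: M = 1.75×10⁻³
Sample R has the largest M.

sample R, M = 4.90×10⁻³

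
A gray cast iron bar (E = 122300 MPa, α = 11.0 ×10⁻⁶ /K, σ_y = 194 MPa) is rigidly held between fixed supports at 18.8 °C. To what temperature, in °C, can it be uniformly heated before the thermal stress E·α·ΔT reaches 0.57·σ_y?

101 °C

E = 122300 MPa = 122.3 GPa.
E·α·ΔT = 110.6 MPa ⇒ ΔT = 110.6 / (122.3×10³ × 11.0×10⁻⁶) = 82.20 K.
T = 18.8 + 82.20 = 101.0 °C.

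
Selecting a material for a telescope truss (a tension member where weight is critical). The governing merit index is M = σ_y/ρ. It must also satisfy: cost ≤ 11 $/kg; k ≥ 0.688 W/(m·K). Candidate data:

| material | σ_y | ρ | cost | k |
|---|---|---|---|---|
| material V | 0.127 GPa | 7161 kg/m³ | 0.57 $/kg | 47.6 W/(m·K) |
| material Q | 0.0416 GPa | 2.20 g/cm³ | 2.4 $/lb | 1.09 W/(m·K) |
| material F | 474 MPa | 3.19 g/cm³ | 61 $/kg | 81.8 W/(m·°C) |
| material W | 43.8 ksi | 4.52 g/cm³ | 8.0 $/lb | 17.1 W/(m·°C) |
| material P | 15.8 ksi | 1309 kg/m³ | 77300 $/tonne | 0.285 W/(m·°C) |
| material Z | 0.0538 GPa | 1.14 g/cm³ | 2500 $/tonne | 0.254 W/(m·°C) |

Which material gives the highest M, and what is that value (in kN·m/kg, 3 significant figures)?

material Q, M = 18.9 kN·m/kg

Screen on constraints: cost ≤ 11 $/kg; k ≥ 0.688 W/(m·K). Survivors: material V, material Q.
Putting every candidate on a common basis:
  material V: σ_y = 127.0 MPa, ρ = 7161 kg/m³
  material Q: σ_y = 41.60 MPa, ρ = 2200 kg/m³
  material Q: M = 18.9 kN·m/kg
  material V: M = 17.7 kN·m/kg
Highest index: material Q.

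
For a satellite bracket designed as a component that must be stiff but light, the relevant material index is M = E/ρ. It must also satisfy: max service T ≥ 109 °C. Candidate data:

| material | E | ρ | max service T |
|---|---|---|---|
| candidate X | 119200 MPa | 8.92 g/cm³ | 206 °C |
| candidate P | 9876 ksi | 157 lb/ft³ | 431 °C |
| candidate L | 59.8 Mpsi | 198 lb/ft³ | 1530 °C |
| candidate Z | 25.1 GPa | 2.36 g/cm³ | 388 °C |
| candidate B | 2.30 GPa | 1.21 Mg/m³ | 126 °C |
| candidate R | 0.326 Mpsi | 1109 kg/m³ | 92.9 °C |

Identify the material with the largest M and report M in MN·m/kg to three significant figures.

candidate L, M = 130 MN·m/kg

Screen on constraints: max service T ≥ 109 °C. Survivors: candidate X, candidate P, candidate L, candidate Z, candidate B.
Convert each candidate to consistent units, then evaluate M:
  candidate X: E = 119.2 GPa, ρ = 8920 kg/m³
  candidate P: E = 68.09 GPa, ρ = 2515 kg/m³
  candidate L: E = 412.3 GPa, ρ = 3172 kg/m³
  candidate Z: E = 25.10 GPa, ρ = 2360 kg/m³
  candidate B: E = 2.300 GPa, ρ = 1210 kg/m³
  candidate L: M = 130 MN·m/kg
  candidate P: M = 27.1 MN·m/kg
  candidate X: M = 13.4 MN·m/kg
  candidate Z: M = 10.6 MN·m/kg
  candidate B: M = 1.90 MN·m/kg
Candidate L ranks first.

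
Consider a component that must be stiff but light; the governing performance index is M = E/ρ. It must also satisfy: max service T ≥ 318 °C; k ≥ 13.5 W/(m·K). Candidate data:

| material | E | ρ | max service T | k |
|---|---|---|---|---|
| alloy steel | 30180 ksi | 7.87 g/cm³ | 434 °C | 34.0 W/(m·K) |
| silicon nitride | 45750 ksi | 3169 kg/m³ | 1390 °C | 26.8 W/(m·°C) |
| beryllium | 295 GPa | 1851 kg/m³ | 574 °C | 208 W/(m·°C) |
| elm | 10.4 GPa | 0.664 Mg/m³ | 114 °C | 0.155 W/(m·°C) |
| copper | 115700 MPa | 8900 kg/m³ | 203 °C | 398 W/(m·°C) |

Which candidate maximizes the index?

Screen on constraints: max service T ≥ 318 °C; k ≥ 13.5 W/(m·K). Survivors: alloy steel, silicon nitride, beryllium.
Putting every candidate on a common basis:
  alloy steel: E = 208.1 GPa, ρ = 7870 kg/m³
  silicon nitride: E = 315.4 GPa, ρ = 3169 kg/m³
  beryllium: E = 295.0 GPa, ρ = 1851 kg/m³
  beryllium: M = 159 MN·m/kg
  silicon nitride: M = 99.5 MN·m/kg
  alloy steel: M = 26.4 MN·m/kg
Highest index: beryllium.

beryllium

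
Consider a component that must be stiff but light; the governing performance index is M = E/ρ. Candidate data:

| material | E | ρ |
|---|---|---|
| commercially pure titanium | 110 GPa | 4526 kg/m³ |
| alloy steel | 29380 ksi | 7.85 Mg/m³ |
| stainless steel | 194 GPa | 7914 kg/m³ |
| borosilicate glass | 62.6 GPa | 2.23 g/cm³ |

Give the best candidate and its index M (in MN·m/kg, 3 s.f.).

Putting every candidate on a common basis:
  commercially pure titanium: E = 110.0 GPa, ρ = 4526 kg/m³
  alloy steel: E = 202.6 GPa, ρ = 7850 kg/m³
  stainless steel: E = 194.0 GPa, ρ = 7914 kg/m³
  borosilicate glass: E = 62.60 GPa, ρ = 2230 kg/m³
  borosilicate glass: M = 28.1 MN·m/kg
  alloy steel: M = 25.8 MN·m/kg
  stainless steel: M = 24.5 MN·m/kg
  commercially pure titanium: M = 24.3 MN·m/kg
Borosilicate glass ranks first.

borosilicate glass, M = 28.1 MN·m/kg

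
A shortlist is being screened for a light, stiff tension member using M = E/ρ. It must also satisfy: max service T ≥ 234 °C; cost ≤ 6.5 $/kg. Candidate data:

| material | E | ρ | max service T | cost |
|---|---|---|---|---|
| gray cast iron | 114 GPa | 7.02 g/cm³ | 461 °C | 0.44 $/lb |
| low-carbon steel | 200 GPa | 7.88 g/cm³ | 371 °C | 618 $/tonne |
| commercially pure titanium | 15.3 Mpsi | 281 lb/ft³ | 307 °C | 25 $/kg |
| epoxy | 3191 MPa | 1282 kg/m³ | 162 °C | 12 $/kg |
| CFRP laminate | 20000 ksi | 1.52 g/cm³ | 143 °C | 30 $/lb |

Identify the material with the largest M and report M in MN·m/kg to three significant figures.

Screen on constraints: max service T ≥ 234 °C; cost ≤ 6.5 $/kg. Survivors: gray cast iron, low-carbon steel.
Putting every candidate on a common basis:
  gray cast iron: E = 114.0 GPa, ρ = 7020 kg/m³
  low-carbon steel: E = 200.0 GPa, ρ = 7880 kg/m³
  low-carbon steel: M = 25.4 MN·m/kg
  gray cast iron: M = 16.2 MN·m/kg
Low-carbon steel has the largest M.

low-carbon steel, M = 25.4 MN·m/kg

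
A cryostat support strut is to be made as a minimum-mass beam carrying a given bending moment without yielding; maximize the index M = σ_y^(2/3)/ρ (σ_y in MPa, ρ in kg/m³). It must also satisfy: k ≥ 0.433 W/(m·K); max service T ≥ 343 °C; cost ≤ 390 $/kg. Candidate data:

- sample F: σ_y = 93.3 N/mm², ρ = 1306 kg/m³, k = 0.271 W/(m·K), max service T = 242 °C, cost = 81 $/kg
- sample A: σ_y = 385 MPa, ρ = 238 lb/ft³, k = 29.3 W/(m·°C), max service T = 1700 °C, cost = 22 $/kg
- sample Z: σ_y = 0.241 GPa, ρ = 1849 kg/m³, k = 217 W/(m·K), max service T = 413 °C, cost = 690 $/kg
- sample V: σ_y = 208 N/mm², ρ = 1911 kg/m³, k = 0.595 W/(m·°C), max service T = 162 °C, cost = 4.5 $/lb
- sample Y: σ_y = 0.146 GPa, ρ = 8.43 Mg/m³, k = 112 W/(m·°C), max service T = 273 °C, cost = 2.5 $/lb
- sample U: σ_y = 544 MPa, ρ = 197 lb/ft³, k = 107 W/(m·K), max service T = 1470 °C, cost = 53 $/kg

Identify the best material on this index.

Screen on constraints: k ≥ 0.433 W/(m·K); max service T ≥ 343 °C; cost ≤ 390 $/kg. Survivors: sample A, sample U.
Normalizing units and computing the index:
  sample A: σ_y = 385.0 MPa, ρ = 3812 kg/m³
  sample U: σ_y = 544.0 MPa, ρ = 3156 kg/m³
  sample U: M = 21.1×10⁻³
  sample A: M = 13.9×10⁻³
Highest index: sample U.

sample U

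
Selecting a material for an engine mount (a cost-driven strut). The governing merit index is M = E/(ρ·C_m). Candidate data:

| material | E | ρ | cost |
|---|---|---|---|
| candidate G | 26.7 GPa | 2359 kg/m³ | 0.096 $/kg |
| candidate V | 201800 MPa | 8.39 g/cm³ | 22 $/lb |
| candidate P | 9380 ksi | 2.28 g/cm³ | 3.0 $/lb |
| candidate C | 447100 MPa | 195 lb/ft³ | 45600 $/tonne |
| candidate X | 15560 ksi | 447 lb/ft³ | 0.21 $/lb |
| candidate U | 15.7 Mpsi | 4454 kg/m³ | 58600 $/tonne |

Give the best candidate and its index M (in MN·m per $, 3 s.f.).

Putting every candidate on a common basis:
  candidate G: E = 26.70 GPa, ρ = 2359 kg/m³, cost = 0.09600 $/kg
  candidate V: E = 201.8 GPa, ρ = 8390 kg/m³, cost = 48.50 $/kg
  candidate P: E = 64.67 GPa, ρ = 2280 kg/m³, cost = 6.614 $/kg
  candidate C: E = 447.1 GPa, ρ = 3124 kg/m³, cost = 45.60 $/kg
  candidate X: E = 107.3 GPa, ρ = 7160 kg/m³, cost = 0.4630 $/kg
  candidate U: E = 108.2 GPa, ρ = 4454 kg/m³, cost = 58.60 $/kg
  candidate G: M = 118 MN·m per $
  candidate X: M = 32.4 MN·m per $
  candidate P: M = 4.29 MN·m per $
  candidate C: M = 3.14 MN·m per $
  candidate V: M = 0.496 MN·m per $
  candidate U: M = 0.415 MN·m per $
Highest index: candidate G.

candidate G, M = 118 MN·m per $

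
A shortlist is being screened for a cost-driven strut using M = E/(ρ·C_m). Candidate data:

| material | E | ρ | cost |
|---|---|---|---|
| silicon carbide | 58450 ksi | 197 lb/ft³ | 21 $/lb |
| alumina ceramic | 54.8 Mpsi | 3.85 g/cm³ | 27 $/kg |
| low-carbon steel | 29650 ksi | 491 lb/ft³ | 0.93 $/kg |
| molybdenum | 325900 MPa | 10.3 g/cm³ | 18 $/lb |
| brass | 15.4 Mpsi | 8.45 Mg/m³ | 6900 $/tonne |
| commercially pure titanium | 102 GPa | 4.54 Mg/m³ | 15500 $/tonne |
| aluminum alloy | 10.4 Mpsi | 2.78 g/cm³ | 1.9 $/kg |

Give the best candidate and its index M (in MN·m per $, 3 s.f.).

low-carbon steel, M = 27.9 MN·m per $

In SI units:
  silicon carbide: E = 403.0 GPa, ρ = 3156 kg/m³, cost = 46.30 $/kg
  alumina ceramic: E = 377.8 GPa, ρ = 3850 kg/m³, cost = 27.00 $/kg
  low-carbon steel: E = 204.4 GPa, ρ = 7865 kg/m³, cost = 0.9300 $/kg
  molybdenum: E = 325.9 GPa, ρ = 10300 kg/m³, cost = 39.68 $/kg
  brass: E = 106.2 GPa, ρ = 8450 kg/m³, cost = 6.900 $/kg
  commercially pure titanium: E = 102.0 GPa, ρ = 4540 kg/m³, cost = 15.50 $/kg
  aluminum alloy: E = 71.71 GPa, ρ = 2780 kg/m³, cost = 1.900 $/kg
  low-carbon steel: M = 27.9 MN·m per $
  aluminum alloy: M = 13.6 MN·m per $
  alumina ceramic: M = 3.63 MN·m per $
  silicon carbide: M = 2.76 MN·m per $
  brass: M = 1.82 MN·m per $
  commercially pure titanium: M = 1.45 MN·m per $
  molybdenum: M = 0.797 MN·m per $
Low-carbon steel has the largest M.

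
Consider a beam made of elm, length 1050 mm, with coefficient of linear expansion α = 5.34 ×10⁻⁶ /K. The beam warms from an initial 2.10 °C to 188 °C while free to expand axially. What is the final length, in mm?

ΔT = 188 − 2.10 = 185.9 K.
ΔL = α·L₀·ΔT = 5.34×10⁻⁶ × 1050 mm × 185.9 K = 1.04 mm.
L = L₀ + ΔL = 1050 + 1.04 = 1051.0 mm.

1051.0 mm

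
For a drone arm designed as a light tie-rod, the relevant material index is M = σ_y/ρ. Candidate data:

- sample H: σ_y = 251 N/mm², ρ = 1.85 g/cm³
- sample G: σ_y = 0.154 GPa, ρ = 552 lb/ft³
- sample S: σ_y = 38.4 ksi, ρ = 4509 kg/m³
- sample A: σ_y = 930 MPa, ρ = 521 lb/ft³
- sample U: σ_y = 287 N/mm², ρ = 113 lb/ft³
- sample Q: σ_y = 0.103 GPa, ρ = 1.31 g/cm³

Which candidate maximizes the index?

sample U

Normalizing units and computing the index:
  sample H: σ_y = 251.0 MPa, ρ = 1850 kg/m³
  sample G: σ_y = 154.0 MPa, ρ = 8842 kg/m³
  sample S: σ_y = 264.8 MPa, ρ = 4509 kg/m³
  sample A: σ_y = 930.0 MPa, ρ = 8346 kg/m³
  sample U: σ_y = 287.0 MPa, ρ = 1810 kg/m³
  sample Q: σ_y = 103.0 MPa, ρ = 1310 kg/m³
  sample U: M = 159 kN·m/kg
  sample H: M = 136 kN·m/kg
  sample A: M = 111 kN·m/kg
  sample Q: M = 78.6 kN·m/kg
  sample S: M = 58.7 kN·m/kg
  sample G: M = 17.4 kN·m/kg
Sample U ranks first.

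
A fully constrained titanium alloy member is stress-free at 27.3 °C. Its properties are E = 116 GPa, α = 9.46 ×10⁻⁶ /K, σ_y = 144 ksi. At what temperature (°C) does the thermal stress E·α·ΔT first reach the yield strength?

σ_y = 144 ksi = 992.8 MPa.
E·α·ΔT = 992.8 MPa ⇒ ΔT = 992.8 / (116.0×10³ × 9.46×10⁻⁶) = 904.8 K.
T = 27.3 + 904.8 = 932.1 °C.

932 °C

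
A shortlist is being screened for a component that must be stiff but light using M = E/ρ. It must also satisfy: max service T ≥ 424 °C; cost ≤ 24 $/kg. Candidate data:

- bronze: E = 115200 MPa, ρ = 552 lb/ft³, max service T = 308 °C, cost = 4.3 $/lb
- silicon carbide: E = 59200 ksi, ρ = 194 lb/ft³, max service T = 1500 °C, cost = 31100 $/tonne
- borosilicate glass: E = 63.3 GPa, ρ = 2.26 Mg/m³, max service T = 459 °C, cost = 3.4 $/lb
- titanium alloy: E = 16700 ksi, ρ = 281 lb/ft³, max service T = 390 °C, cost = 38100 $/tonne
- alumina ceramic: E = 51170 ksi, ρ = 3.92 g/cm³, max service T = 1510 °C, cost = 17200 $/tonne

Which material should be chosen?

Screen on constraints: max service T ≥ 424 °C; cost ≤ 24 $/kg. Survivors: borosilicate glass, alumina ceramic.
In SI units:
  borosilicate glass: E = 63.30 GPa, ρ = 2260 kg/m³
  alumina ceramic: E = 352.8 GPa, ρ = 3920 kg/m³
  alumina ceramic: M = 90.0 MN·m/kg
  borosilicate glass: M = 28.0 MN·m/kg
Highest index: alumina ceramic.

alumina ceramic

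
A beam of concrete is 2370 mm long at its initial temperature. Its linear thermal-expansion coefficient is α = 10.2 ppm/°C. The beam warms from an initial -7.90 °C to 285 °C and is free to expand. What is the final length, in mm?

2377.1 mm

ΔT = 285 − (-7.90) = 292.9 K.
ΔL = α·L₀·ΔT = 10.2×10⁻⁶ × 2370 mm × 292.9 K = 7.08 mm.
L = L₀ + ΔL = 2370 + 7.08 = 2377.1 mm.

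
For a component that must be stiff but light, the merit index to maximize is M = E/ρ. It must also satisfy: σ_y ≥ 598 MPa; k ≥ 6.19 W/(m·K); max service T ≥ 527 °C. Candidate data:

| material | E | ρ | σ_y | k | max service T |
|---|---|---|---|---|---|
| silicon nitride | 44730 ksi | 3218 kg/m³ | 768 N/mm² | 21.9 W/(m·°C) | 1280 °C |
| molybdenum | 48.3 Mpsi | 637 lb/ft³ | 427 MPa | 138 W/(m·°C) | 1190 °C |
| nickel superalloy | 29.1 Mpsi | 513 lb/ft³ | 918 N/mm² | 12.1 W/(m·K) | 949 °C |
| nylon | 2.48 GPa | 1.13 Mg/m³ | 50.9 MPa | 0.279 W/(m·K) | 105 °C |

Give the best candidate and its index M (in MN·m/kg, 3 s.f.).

Screen on constraints: σ_y ≥ 598 MPa; k ≥ 6.19 W/(m·K); max service T ≥ 527 °C. Survivors: silicon nitride, nickel superalloy.
In SI units:
  silicon nitride: E = 308.4 GPa, ρ = 3218 kg/m³
  nickel superalloy: E = 200.6 GPa, ρ = 8217 kg/m³
  silicon nitride: M = 95.8 MN·m/kg
  nickel superalloy: M = 24.4 MN·m/kg
Silicon nitride ranks first.

silicon nitride, M = 95.8 MN·m/kg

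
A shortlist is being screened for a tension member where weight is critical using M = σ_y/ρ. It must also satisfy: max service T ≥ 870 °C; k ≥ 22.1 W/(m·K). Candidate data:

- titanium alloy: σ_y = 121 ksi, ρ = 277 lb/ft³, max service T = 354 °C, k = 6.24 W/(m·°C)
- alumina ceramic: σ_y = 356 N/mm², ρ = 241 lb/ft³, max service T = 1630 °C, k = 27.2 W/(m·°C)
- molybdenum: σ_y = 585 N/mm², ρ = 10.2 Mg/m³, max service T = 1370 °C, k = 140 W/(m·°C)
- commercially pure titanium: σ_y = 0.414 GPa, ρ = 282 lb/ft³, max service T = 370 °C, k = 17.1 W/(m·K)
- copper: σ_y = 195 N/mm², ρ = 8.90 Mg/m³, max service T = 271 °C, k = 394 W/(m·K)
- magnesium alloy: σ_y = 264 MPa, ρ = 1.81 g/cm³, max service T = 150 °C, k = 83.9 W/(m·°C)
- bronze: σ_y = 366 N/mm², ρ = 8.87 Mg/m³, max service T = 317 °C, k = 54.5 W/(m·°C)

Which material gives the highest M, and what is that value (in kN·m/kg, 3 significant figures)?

Screen on constraints: max service T ≥ 870 °C; k ≥ 22.1 W/(m·K). Survivors: alumina ceramic, molybdenum.
Putting every candidate on a common basis:
  alumina ceramic: σ_y = 356.0 MPa, ρ = 3860 kg/m³
  molybdenum: σ_y = 585.0 MPa, ρ = 10200 kg/m³
  alumina ceramic: M = 92.2 kN·m/kg
  molybdenum: M = 57.4 kN·m/kg
The maximum is for alumina ceramic.

alumina ceramic, M = 92.2 kN·m/kg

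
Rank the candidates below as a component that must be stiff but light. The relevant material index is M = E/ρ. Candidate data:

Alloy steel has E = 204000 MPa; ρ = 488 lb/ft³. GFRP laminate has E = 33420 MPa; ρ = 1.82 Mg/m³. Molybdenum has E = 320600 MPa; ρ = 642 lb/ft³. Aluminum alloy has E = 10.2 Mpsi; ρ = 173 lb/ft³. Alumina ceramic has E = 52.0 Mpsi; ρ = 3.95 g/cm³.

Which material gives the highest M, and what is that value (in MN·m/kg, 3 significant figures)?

After converting to SI:
  alloy steel: E = 204.0 GPa, ρ = 7817 kg/m³
  GFRP laminate: E = 33.42 GPa, ρ = 1820 kg/m³
  molybdenum: E = 320.6 GPa, ρ = 10280 kg/m³
  aluminum alloy: E = 70.33 GPa, ρ = 2771 kg/m³
  alumina ceramic: E = 358.5 GPa, ρ = 3950 kg/m³
  alumina ceramic: M = 90.8 MN·m/kg
  molybdenum: M = 31.2 MN·m/kg
  alloy steel: M = 26.1 MN·m/kg
  aluminum alloy: M = 25.4 MN·m/kg
  GFRP laminate: M = 18.4 MN·m/kg
The maximum is for alumina ceramic.

alumina ceramic, M = 90.8 MN·m/kg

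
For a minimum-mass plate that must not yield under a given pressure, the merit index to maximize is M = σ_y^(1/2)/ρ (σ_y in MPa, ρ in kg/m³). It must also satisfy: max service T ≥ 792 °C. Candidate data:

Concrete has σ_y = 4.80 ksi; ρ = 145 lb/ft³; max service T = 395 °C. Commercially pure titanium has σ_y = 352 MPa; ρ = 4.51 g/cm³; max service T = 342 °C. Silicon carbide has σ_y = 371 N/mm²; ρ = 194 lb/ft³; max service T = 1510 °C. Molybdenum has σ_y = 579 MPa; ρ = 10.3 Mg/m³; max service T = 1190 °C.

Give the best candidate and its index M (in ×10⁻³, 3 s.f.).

Screen on constraints: max service T ≥ 792 °C. Survivors: silicon carbide, molybdenum.
After converting to SI:
  silicon carbide: σ_y = 371.0 MPa, ρ = 3108 kg/m³
  molybdenum: σ_y = 579.0 MPa, ρ = 10300 kg/m³
  silicon carbide: M = 6.20×10⁻³
  molybdenum: M = 2.34×10⁻³
The maximum is for silicon carbide.

silicon carbide, M = 6.20×10⁻³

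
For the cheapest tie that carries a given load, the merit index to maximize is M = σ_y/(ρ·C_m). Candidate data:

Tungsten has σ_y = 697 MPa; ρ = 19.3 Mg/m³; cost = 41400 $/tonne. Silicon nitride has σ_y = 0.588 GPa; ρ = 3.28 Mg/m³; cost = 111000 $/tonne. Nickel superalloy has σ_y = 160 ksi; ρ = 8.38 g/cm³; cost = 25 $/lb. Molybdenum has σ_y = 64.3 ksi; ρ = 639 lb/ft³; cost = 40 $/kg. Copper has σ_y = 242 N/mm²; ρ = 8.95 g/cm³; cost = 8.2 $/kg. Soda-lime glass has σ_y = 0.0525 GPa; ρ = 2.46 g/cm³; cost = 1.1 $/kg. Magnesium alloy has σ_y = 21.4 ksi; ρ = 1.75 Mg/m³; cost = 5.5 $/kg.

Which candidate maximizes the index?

soda-lime glass

Putting every candidate on a common basis:
  tungsten: σ_y = 697.0 MPa, ρ = 19300 kg/m³, cost = 41.40 $/kg
  silicon nitride: σ_y = 588.0 MPa, ρ = 3280 kg/m³, cost = 111.0 $/kg
  nickel superalloy: σ_y = 1103 MPa, ρ = 8380 kg/m³, cost = 55.11 $/kg
  molybdenum: σ_y = 443.3 MPa, ρ = 10240 kg/m³, cost = 40.00 $/kg
  copper: σ_y = 242.0 MPa, ρ = 8950 kg/m³, cost = 8.200 $/kg
  soda-lime glass: σ_y = 52.50 MPa, ρ = 2460 kg/m³, cost = 1.100 $/kg
  magnesium alloy: σ_y = 147.5 MPa, ρ = 1750 kg/m³, cost = 5.500 $/kg
  soda-lime glass: M = 19.4 kN·m per $
  magnesium alloy: M = 15.3 kN·m per $
  copper: M = 3.30 kN·m per $
  nickel superalloy: M = 2.39 kN·m per $
  silicon nitride: M = 1.62 kN·m per $
  molybdenum: M = 1.08 kN·m per $
  tungsten: M = 0.872 kN·m per $
Highest index: soda-lime glass.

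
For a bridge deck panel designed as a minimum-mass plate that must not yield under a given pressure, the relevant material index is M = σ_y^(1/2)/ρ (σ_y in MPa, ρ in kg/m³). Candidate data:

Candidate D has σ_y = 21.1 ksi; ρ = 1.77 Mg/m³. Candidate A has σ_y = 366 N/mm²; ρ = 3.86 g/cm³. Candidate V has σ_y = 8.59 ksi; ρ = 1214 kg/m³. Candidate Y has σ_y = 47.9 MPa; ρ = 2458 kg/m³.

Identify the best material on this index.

Putting every candidate on a common basis:
  candidate D: σ_y = 145.5 MPa, ρ = 1770 kg/m³
  candidate A: σ_y = 366.0 MPa, ρ = 3860 kg/m³
  candidate V: σ_y = 59.23 MPa, ρ = 1214 kg/m³
  candidate Y: σ_y = 47.90 MPa, ρ = 2458 kg/m³
  candidate D: M = 6.81×10⁻³
  candidate V: M = 6.34×10⁻³
  candidate A: M = 4.96×10⁻³
  candidate Y: M = 2.82×10⁻³
Candidate D ranks first.

candidate D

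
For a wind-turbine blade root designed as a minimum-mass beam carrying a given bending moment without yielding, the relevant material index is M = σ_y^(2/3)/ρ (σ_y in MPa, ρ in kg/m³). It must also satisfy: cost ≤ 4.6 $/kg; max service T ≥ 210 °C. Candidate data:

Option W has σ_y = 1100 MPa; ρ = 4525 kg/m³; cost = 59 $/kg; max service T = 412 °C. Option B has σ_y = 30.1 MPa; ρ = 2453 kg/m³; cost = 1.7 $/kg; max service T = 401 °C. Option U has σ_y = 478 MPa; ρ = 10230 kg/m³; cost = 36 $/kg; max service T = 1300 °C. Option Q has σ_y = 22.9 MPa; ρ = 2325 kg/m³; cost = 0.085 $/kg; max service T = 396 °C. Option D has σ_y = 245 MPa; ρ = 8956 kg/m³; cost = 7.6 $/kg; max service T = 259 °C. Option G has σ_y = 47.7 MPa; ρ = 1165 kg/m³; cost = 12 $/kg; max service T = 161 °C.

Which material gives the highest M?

option B

Screen on constraints: cost ≤ 4.6 $/kg; max service T ≥ 210 °C. Survivors: option B, option Q.
Per-candidate index values:
  option B: M = 3.94×10⁻³
  option Q: M = 3.47×10⁻³
Highest index: option B.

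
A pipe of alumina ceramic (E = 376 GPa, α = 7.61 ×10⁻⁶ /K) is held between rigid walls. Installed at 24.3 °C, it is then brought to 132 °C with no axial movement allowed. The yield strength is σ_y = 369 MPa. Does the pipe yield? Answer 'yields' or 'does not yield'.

ΔT = 107.7 K. Constrained thermal stress σ = E·α·ΔT = 376.0×10³ MPa × 7.61×10⁻⁶ × 107.7 = 308 MPa (compressive).
Compare to σ_y = 369 MPa: σ < σ_y, so it does not yield.

does not yield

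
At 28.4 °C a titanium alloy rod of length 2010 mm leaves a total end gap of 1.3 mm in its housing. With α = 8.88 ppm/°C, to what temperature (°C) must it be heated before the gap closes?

101 °C

α·L₀·ΔT = 1.3 mm ⇒ ΔT = 1.3 / (8.88×10⁻⁶ × 2010.0) = 72.83 K.
T = 28.4 + 72.83 = 101.2 °C.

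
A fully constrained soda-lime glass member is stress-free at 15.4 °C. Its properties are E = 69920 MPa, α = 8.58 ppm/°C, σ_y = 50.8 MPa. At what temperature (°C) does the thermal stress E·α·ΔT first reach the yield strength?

E = 69920 MPa = 69.92 GPa.
E·α·ΔT = 50.80 MPa ⇒ ΔT = 50.80 / (69.92×10³ × 8.58×10⁻⁶) = 84.68 K.
T = 15.4 + 84.68 = 100.1 °C.

100 °C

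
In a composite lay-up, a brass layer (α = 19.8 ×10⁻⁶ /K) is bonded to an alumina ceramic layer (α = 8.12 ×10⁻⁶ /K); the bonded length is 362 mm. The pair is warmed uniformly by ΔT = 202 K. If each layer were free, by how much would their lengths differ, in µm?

Δα = |19.8 − 8.12|×10⁻⁶/K = 11.7×10⁻⁶/K.
ΔL_mismatch = Δα·L·ΔT = 11.7×10⁻⁶ × 362.0 mm × 202.0 K = 854 µm.

854 µm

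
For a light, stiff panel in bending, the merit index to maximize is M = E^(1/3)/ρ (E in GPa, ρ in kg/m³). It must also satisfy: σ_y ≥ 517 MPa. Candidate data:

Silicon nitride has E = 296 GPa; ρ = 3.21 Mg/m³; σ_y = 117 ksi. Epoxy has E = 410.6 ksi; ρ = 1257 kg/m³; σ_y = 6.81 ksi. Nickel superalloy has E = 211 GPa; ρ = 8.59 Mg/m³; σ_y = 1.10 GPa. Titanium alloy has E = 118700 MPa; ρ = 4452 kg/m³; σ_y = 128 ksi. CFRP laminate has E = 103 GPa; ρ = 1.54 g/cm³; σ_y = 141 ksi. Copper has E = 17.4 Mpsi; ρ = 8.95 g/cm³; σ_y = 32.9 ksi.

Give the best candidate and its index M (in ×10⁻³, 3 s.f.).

CFRP laminate, M = 3.04×10⁻³

Screen on constraints: σ_y ≥ 517 MPa. Survivors: silicon nitride, nickel superalloy, titanium alloy, CFRP laminate.
After converting to SI:
  silicon nitride: E = 296.0 GPa, ρ = 3210 kg/m³
  nickel superalloy: E = 211.0 GPa, ρ = 8590 kg/m³
  titanium alloy: E = 118.7 GPa, ρ = 4452 kg/m³
  CFRP laminate: E = 103.0 GPa, ρ = 1540 kg/m³
  CFRP laminate: M = 3.04×10⁻³
  silicon nitride: M = 2.08×10⁻³
  titanium alloy: M = 1.10×10⁻³
  nickel superalloy: M = 0.693×10⁻³
CFRP laminate ranks first.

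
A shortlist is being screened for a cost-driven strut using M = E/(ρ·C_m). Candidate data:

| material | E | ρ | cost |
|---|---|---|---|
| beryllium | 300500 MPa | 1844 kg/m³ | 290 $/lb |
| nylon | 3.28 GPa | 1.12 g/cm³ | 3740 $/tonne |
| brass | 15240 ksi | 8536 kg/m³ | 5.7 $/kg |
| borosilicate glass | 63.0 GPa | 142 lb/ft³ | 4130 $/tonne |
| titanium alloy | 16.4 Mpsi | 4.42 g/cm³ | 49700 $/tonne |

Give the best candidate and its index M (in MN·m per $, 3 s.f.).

Normalizing units and computing the index:
  beryllium: E = 300.5 GPa, ρ = 1844 kg/m³, cost = 639.3 $/kg
  nylon: E = 3.280 GPa, ρ = 1120 kg/m³, cost = 3.740 $/kg
  brass: E = 105.1 GPa, ρ = 8536 kg/m³, cost = 5.700 $/kg
  borosilicate glass: E = 63.00 GPa, ρ = 2275 kg/m³, cost = 4.130 $/kg
  titanium alloy: E = 113.1 GPa, ρ = 4420 kg/m³, cost = 49.70 $/kg
  borosilicate glass: M = 6.71 MN·m per $
  brass: M = 2.16 MN·m per $
  nylon: M = 0.783 MN·m per $
  titanium alloy: M = 0.515 MN·m per $
  beryllium: M = 0.255 MN·m per $
Borosilicate glass ranks first.

borosilicate glass, M = 6.71 MN·m per $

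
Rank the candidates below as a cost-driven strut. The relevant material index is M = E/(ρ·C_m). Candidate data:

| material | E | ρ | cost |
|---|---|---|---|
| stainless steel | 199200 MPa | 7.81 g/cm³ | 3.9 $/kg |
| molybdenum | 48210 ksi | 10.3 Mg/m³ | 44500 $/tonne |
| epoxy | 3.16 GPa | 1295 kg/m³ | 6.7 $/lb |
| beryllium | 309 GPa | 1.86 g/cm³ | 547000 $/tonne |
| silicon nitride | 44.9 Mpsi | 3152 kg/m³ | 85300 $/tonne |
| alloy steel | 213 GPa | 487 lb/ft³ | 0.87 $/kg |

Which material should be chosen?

Normalizing units and computing the index:
  stainless steel: E = 199.2 GPa, ρ = 7810 kg/m³, cost = 3.900 $/kg
  molybdenum: E = 332.4 GPa, ρ = 10300 kg/m³, cost = 44.50 $/kg
  epoxy: E = 3.160 GPa, ρ = 1295 kg/m³, cost = 14.77 $/kg
  beryllium: E = 309.0 GPa, ρ = 1860 kg/m³, cost = 547.0 $/kg
  silicon nitride: E = 309.6 GPa, ρ = 3152 kg/m³, cost = 85.30 $/kg
  alloy steel: E = 213.0 GPa, ρ = 7801 kg/m³, cost = 0.8700 $/kg
  alloy steel: M = 31.4 MN·m per $
  stainless steel: M = 6.54 MN·m per $
  silicon nitride: M = 1.15 MN·m per $
  molybdenum: M = 0.725 MN·m per $
  beryllium: M = 0.304 MN·m per $
  epoxy: M = 0.165 MN·m per $
The maximum is for alloy steel.

alloy steel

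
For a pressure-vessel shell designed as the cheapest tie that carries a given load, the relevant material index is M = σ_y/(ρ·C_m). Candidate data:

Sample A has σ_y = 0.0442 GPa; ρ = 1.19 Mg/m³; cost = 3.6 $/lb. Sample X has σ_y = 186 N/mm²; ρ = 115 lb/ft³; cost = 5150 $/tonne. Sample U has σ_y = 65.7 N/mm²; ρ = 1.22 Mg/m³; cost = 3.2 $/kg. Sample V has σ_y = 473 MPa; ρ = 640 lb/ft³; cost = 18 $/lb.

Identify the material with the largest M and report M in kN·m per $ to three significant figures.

sample X, M = 19.6 kN·m per $

Convert each candidate to consistent units, then evaluate M:
  sample A: σ_y = 44.20 MPa, ρ = 1190 kg/m³, cost = 7.937 $/kg
  sample X: σ_y = 186.0 MPa, ρ = 1842 kg/m³, cost = 5.150 $/kg
  sample U: σ_y = 65.70 MPa, ρ = 1220 kg/m³, cost = 3.200 $/kg
  sample V: σ_y = 473.0 MPa, ρ = 10250 kg/m³, cost = 39.68 $/kg
  sample X: M = 19.6 kN·m per $
  sample U: M = 16.8 kN·m per $
  sample A: M = 4.68 kN·m per $
  sample V: M = 1.16 kN·m per $
Sample X ranks first.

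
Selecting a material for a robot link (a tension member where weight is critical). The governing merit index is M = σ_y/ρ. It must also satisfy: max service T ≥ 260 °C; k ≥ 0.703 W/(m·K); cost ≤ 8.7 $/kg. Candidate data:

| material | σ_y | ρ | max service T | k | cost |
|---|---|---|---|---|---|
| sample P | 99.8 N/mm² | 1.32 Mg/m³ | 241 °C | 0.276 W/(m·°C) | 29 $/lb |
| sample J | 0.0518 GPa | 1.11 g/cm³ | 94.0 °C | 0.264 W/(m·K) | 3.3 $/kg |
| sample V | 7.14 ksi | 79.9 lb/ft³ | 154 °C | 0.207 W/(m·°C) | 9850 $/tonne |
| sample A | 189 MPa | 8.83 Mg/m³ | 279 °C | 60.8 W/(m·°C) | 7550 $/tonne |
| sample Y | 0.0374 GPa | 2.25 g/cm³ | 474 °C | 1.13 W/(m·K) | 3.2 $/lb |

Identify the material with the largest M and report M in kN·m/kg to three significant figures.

Screen on constraints: max service T ≥ 260 °C; k ≥ 0.703 W/(m·K); cost ≤ 8.7 $/kg. Survivors: sample A, sample Y.
After converting to SI:
  sample A: σ_y = 189.0 MPa, ρ = 8830 kg/m³
  sample Y: σ_y = 37.40 MPa, ρ = 2250 kg/m³
  sample A: M = 21.4 kN·m/kg
  sample Y: M = 16.6 kN·m/kg
Sample A has the largest M.

sample A, M = 21.4 kN·m/kg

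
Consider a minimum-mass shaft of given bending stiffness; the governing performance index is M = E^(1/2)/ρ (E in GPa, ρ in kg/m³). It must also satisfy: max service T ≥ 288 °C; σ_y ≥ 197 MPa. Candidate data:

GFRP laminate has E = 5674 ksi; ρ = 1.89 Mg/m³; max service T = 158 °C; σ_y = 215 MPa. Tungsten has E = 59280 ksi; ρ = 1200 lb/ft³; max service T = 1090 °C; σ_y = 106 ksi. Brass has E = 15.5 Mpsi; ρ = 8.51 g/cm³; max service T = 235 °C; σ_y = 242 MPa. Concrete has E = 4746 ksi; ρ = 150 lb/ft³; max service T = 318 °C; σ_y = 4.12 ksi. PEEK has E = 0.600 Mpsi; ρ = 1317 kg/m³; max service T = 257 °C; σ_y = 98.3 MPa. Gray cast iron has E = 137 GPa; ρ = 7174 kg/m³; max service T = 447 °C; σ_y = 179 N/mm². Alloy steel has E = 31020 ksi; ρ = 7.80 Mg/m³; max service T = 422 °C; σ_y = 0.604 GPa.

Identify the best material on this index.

alloy steel

Screen on constraints: max service T ≥ 288 °C; σ_y ≥ 197 MPa. Survivors: tungsten, alloy steel.
After converting to SI:
  tungsten: E = 408.7 GPa, ρ = 19220 kg/m³
  alloy steel: E = 213.9 GPa, ρ = 7800 kg/m³
  alloy steel: M = 1.87×10⁻³
  tungsten: M = 1.05×10⁻³
Alloy steel ranks first.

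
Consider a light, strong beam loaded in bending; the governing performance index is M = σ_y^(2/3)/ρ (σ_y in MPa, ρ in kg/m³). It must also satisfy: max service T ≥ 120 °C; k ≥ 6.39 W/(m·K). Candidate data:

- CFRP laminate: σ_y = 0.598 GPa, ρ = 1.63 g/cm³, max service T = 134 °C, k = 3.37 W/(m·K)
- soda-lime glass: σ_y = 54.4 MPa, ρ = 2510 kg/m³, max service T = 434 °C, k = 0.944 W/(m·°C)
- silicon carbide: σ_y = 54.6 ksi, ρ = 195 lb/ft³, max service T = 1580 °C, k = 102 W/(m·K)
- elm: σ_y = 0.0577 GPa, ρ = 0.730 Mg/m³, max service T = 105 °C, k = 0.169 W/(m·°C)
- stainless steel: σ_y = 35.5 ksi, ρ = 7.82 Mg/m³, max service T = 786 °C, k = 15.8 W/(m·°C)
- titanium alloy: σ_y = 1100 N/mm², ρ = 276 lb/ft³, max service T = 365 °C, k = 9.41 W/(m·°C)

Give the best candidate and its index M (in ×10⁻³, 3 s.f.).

Screen on constraints: max service T ≥ 120 °C; k ≥ 6.39 W/(m·K). Survivors: silicon carbide, stainless steel, titanium alloy.
Normalizing units and computing the index:
  silicon carbide: σ_y = 376.5 MPa, ρ = 3124 kg/m³
  stainless steel: σ_y = 244.8 MPa, ρ = 7820 kg/m³
  titanium alloy: σ_y = 1100 MPa, ρ = 4421 kg/m³
  titanium alloy: M = 24.1×10⁻³
  silicon carbide: M = 16.7×10⁻³
  stainless steel: M = 5.00×10⁻³
Titanium alloy has the largest M.

titanium alloy, M = 24.1×10⁻³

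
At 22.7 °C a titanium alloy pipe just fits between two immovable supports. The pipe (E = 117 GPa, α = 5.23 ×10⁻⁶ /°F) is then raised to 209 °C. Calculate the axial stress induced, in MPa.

205 MPa

α = 5.23×10⁻⁶/°F × 9/5 = 9.41×10⁻⁶/K.
ΔT = 186.3 K. Constrained thermal stress σ = E·α·ΔT = 117.0×10³ MPa × 9.41×10⁻⁶ × 186.3 = 205 MPa (compressive).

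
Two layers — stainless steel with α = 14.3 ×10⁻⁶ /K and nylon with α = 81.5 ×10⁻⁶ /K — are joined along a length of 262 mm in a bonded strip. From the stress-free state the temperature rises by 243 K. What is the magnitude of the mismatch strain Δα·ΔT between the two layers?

0.0163

Δα = |14.3 − 81.5|×10⁻⁶/K = 67.2×10⁻⁶/K.
Mismatch strain = Δα·ΔT = 67.2×10⁻⁶ × 243.0 = 0.0163.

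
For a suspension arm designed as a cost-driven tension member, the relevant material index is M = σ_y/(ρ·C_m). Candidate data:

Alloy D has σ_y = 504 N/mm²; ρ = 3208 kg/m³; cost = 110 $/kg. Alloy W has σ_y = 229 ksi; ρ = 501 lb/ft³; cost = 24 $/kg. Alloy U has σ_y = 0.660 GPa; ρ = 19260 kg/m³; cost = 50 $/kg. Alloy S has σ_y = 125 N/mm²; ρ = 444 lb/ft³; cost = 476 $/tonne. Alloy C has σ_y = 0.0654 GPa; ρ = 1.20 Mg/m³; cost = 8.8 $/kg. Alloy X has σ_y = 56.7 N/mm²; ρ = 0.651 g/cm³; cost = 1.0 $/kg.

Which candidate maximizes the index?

Normalizing units and computing the index:
  alloy D: σ_y = 504.0 MPa, ρ = 3208 kg/m³, cost = 110.0 $/kg
  alloy W: σ_y = 1579 MPa, ρ = 8025 kg/m³, cost = 24.00 $/kg
  alloy U: σ_y = 660.0 MPa, ρ = 19260 kg/m³, cost = 50.00 $/kg
  alloy S: σ_y = 125.0 MPa, ρ = 7112 kg/m³, cost = 0.4760 $/kg
  alloy C: σ_y = 65.40 MPa, ρ = 1200 kg/m³, cost = 8.800 $/kg
  alloy X: σ_y = 56.70 MPa, ρ = 651.0 kg/m³, cost = 1.000 $/kg
  alloy X: M = 87.1 kN·m per $
  alloy S: M = 36.9 kN·m per $
  alloy W: M = 8.20 kN·m per $
  alloy C: M = 6.19 kN·m per $
  alloy D: M = 1.43 kN·m per $
  alloy U: M = 0.685 kN·m per $
Highest index: alloy X.

alloy X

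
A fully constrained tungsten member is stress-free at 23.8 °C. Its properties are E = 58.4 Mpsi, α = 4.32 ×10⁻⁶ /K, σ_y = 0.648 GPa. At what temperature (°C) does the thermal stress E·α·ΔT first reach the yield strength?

E = 58.4 Mpsi = 402.7 GPa.
σ_y = 0.648 GPa = 648.0 MPa.
E·α·ΔT = 648.0 MPa ⇒ ΔT = 648.0 / (402.7×10³ × 4.32×10⁻⁶) = 372.5 K.
T = 23.8 + 372.5 = 396.3 °C.

396 °C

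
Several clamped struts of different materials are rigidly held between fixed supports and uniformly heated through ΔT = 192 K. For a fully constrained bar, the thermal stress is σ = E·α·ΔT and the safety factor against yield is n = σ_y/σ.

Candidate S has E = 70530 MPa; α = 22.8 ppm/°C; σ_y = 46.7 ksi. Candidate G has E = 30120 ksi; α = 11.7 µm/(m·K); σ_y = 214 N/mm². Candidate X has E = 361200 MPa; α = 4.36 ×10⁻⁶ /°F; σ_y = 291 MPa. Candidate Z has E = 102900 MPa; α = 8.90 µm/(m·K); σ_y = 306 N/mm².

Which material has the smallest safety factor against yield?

Per material, after unit conversion:
  candidate S: E = 70.53, α = 22.8, σ_y = 322.0 → σ = 309 MPa, n = 1.04
  candidate G: E = 207.7, α = 11.7, σ_y = 214.0 → σ = 467 MPa, n = 0.459
  candidate X: E = 361.2, α = 7.85, σ_y = 291.0 → σ = 544 MPa, n = 0.535
  candidate Z: E = 102.9, α = 8.90, σ_y = 306.0 → σ = 176 MPa, n = 1.74
The minimum is candidate G at n = 0.459.

candidate G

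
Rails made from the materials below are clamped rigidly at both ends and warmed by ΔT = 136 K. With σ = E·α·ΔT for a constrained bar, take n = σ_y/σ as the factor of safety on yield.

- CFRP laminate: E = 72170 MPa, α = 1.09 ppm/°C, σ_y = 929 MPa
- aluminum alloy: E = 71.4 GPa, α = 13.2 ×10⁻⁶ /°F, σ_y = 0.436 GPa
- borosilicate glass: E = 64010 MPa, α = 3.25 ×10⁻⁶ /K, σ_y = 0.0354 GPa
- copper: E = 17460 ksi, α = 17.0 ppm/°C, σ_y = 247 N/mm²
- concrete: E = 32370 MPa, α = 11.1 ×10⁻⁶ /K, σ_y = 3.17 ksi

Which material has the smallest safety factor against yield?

concrete

With everything in SI (GPa, ×10⁻⁶/K, MPa):
  CFRP laminate: E = 72.17, α = 1.09, σ_y = 929.0 → σ = 10.7 MPa, n = 86.8
  aluminum alloy: E = 71.40, α = 23.8, σ_y = 436.0 → σ = 231 MPa, n = 1.89
  borosilicate glass: E = 64.01, α = 3.25, σ_y = 35.40 → σ = 28.3 MPa, n = 1.25
  copper: E = 120.4, α = 17.0, σ_y = 247.0 → σ = 278 MPa, n = 0.887
  concrete: E = 32.37, α = 11.1, σ_y = 21.86 → σ = 48.9 MPa, n = 0.447
Smallest n: concrete with n = 0.447.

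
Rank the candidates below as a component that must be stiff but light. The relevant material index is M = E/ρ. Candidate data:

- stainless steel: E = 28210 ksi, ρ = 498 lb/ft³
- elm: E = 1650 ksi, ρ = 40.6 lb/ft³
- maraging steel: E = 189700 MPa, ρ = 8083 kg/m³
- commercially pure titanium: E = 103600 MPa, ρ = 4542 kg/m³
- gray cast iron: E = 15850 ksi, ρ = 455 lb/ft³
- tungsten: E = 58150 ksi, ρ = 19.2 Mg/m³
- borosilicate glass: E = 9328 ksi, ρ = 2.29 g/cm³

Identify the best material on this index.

Normalizing units and computing the index:
  stainless steel: E = 194.5 GPa, ρ = 7977 kg/m³
  elm: E = 11.38 GPa, ρ = 650.3 kg/m³
  maraging steel: E = 189.7 GPa, ρ = 8083 kg/m³
  commercially pure titanium: E = 103.6 GPa, ρ = 4542 kg/m³
  gray cast iron: E = 109.3 GPa, ρ = 7288 kg/m³
  tungsten: E = 400.9 GPa, ρ = 19200 kg/m³
  borosilicate glass: E = 64.31 GPa, ρ = 2290 kg/m³
  borosilicate glass: M = 28.1 MN·m/kg
  stainless steel: M = 24.4 MN·m/kg
  maraging steel: M = 23.5 MN·m/kg
  commercially pure titanium: M = 22.8 MN·m/kg
  tungsten: M = 20.9 MN·m/kg
  elm: M = 17.5 MN·m/kg
  gray cast iron: M = 15.0 MN·m/kg
The maximum is for borosilicate glass.

borosilicate glass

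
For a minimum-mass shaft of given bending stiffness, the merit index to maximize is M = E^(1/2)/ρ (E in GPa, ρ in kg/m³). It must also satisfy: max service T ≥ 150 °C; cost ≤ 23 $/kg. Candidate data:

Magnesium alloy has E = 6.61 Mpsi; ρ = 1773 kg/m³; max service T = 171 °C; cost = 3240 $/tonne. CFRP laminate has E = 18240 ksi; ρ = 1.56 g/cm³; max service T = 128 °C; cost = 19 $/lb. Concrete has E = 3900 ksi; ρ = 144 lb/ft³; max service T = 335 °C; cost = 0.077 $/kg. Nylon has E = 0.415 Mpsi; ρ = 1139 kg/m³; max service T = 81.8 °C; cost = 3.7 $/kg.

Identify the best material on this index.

magnesium alloy

Screen on constraints: max service T ≥ 150 °C; cost ≤ 23 $/kg. Survivors: magnesium alloy, concrete.
In SI units:
  magnesium alloy: E = 45.57 GPa, ρ = 1773 kg/m³
  concrete: E = 26.89 GPa, ρ = 2307 kg/m³
  magnesium alloy: M = 3.81×10⁻³
  concrete: M = 2.25×10⁻³
Magnesium alloy has the largest M.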